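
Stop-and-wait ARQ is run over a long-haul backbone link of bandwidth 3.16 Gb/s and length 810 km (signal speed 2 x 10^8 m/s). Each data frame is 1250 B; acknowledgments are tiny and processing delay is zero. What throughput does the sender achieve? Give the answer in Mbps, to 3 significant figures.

t_tx = L/R = 10000/3160000000 = 3.16456e-06 s.
t_prop = 810000/200000000 = 0.00405 s; RTT = 0.0081 s.
Cycle = t_tx + RTT = 0.00810316 s.
Throughput = L / cycle = 10000 / 0.00810316 = 1.23 Mbps.

1.23 Mbps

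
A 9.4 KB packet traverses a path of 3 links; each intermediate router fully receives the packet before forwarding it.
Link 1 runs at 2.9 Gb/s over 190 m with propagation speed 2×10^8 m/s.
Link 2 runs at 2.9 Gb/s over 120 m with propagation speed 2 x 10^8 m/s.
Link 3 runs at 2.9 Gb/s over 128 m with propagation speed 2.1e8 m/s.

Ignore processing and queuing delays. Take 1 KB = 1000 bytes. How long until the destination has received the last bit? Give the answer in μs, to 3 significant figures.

L = 75200 bits.
Transmission delay per hop = L/R = 75200/2900000000 = 25.931 μs; 3 hops → 77.7931 μs.
Propagation delays (d/s per hop): 0.95, 0.6, 0.609524 μs; sum = 2.15952 μs.
End-to-end = 80.0 μs.

80.0 μs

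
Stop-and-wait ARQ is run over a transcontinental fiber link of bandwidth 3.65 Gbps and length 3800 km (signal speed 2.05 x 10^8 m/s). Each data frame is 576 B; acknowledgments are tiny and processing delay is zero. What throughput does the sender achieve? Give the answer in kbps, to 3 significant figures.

124 kbps

t_tx = L/R = 4608/3650000000 = 1.26247e-06 s.
t_prop = 3800000/2.05e+08 = 0.0185366 s; RTT = 0.0370732 s.
Cycle = t_tx + RTT = 0.0370744 s.
Throughput = L / cycle = 4608 / 0.0370744 = 124 kbps.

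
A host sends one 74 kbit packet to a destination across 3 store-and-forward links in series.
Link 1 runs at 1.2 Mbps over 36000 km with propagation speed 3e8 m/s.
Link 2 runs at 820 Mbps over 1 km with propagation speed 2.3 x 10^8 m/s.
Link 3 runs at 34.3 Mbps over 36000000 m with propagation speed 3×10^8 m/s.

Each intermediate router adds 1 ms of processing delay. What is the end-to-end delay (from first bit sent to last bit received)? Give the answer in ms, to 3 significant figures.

306 ms

L = 74000 bits.
Transmission delays (L/R per hop): 61.6667, 0.0902439, 2.15743 ms; sum = 63.9143 ms.
Propagation delays (d/s per hop): 120, 0.00434783, 120 ms; sum = 240.004 ms.
Processing at 2 router(s): 2 × 1 ms = 2 ms.
End-to-end = 306 ms.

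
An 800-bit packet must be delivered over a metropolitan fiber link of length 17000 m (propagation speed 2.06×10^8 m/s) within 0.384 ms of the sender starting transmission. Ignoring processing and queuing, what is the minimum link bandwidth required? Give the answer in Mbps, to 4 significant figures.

Propagation delay = 17000 / 206000000 = 0.0825243 ms.
Transmission budget = 0.384 − 0.0825243 = 0.301476 ms.
R ≥ L / t_tx = 800 bits / 0.000301476 s = 2.654 Mbps.

2.654 Mbps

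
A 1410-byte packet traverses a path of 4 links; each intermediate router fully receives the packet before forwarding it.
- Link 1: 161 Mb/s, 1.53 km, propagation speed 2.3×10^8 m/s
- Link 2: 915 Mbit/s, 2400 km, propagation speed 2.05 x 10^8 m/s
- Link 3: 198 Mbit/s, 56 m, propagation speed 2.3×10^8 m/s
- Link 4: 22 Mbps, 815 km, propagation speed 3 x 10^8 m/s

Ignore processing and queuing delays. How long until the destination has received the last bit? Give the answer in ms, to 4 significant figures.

15.08 ms

L = 1410 × 8 = 11280 bits.
Transmission delays (L/R per hop): 0.0700621, 0.0123279, 0.0569697, 0.512727 ms; sum = 0.652087 ms.
Propagation delays (d/s per hop): 0.00665217, 11.7073, 0.000243478, 2.71667 ms; sum = 14.4309 ms.
End-to-end = 15.08 ms.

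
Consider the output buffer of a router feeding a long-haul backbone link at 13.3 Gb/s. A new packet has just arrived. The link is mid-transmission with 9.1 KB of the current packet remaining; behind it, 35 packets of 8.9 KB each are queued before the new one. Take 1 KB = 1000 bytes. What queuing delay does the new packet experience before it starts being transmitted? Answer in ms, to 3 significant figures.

Each queued packet: L/R = 71200/13300000000 = 0.00535338 ms.
35 queued → 0.187368 ms.
Plus remaining 72800 bits of current packet: 0.00547368 ms.
Queuing delay = 0.193 ms.

0.193 ms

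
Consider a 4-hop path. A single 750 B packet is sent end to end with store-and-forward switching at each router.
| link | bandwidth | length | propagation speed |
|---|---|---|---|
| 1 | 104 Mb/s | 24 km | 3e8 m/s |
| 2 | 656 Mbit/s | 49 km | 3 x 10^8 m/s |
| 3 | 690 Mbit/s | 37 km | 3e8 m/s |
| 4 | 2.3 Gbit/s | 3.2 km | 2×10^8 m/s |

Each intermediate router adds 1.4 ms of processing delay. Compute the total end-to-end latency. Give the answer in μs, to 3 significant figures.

4660 μs

L = 750 × 8 = 6000 bits.
Transmission delays (L/R per hop): 57.6923, 9.14634, 8.69565, 2.6087 μs; sum = 78.143 μs.
Propagation delays (d/s per hop): 80, 163.333, 123.333, 16 μs; sum = 382.667 μs.
Processing at 3 router(s): 3 × 1.4 ms = 4200 μs.
End-to-end = 4660 μs.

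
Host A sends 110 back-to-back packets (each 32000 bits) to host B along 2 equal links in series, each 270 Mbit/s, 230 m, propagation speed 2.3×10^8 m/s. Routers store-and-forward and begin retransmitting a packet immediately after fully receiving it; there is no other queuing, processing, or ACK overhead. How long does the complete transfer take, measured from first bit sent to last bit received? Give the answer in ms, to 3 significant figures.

13.2 ms

Per-hop transmission t_tx = L/R = 32000/270000000 = 0.118519 ms.
Per-hop propagation t_prop = 230/2.3e+08 = 0.001 ms.
Pipeline fill: first packet needs 2·t_tx to clear all hops; remaining 109 packets each add one t_tx.
Total = (2+110-1)·t_tx + 2·t_prop = 111·0.118519 + 2·0.001 = 13.2 ms.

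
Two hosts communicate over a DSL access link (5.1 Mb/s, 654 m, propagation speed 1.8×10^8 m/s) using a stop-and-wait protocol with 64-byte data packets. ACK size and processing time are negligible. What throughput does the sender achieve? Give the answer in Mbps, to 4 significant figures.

t_tx = L/R = 512/5100000 = 0.000100392 s.
t_prop = 654/180000000 = 3.63333e-06 s; RTT = 7.26667e-06 s.
Cycle = t_tx + RTT = 0.000107659 s.
Throughput = L / cycle = 512 / 0.000107659 = 4.756 Mbps.

4.756 Mbps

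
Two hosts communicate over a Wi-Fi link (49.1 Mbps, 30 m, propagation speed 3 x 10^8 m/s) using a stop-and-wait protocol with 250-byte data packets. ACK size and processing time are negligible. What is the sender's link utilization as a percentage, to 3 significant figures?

t_tx = L/R = 2000/49100000 = 4.07332e-05 s.
t_prop = 30/300000000 = 1e-07 s; RTT = 2e-07 s.
Cycle = t_tx + RTT = 4.09332e-05 s.
Utilization = t_tx / cycle = 4.07332e-05/4.09332e-05 = 99.5 %.

99.5 %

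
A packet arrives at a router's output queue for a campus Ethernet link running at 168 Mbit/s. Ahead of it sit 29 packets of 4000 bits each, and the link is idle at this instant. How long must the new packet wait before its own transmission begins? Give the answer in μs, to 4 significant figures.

Each queued packet: L/R = 4000/168000000 = 23.8095 μs.
29 queued → 690.476 μs.
Queuing delay = 690.5 μs.

690.5 μs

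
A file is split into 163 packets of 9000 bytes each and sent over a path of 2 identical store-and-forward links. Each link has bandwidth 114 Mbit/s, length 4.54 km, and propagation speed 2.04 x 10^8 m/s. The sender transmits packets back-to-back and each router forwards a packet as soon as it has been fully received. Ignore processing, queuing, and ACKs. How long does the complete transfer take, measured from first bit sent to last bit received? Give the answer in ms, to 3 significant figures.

Per-hop transmission t_tx = L/R = 72000/114000000 = 0.631579 ms.
Per-hop propagation t_prop = 4540/204000000 = 0.0222549 ms.
Pipeline fill: first packet needs 2·t_tx to clear all hops; remaining 162 packets each add one t_tx.
Total = (2+163-1)·t_tx + 2·t_prop = 164·0.631579 + 2·0.0222549 = 104 ms.

104 ms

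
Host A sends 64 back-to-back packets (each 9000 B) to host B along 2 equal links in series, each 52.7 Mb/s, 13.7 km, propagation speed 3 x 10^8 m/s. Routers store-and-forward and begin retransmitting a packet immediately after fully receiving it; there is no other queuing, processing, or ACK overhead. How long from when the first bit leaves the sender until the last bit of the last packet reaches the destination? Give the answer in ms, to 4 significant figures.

Per-hop transmission t_tx = L/R = 72000/52700000 = 1.36622 ms.
Per-hop propagation t_prop = 13700/300000000 = 0.0456667 ms.
Pipeline fill: first packet needs 2·t_tx to clear all hops; remaining 63 packets each add one t_tx.
Total = (2+64-1)·t_tx + 2·t_prop = 65·1.36622 + 2·0.0456667 = 88.90 ms.

88.90 ms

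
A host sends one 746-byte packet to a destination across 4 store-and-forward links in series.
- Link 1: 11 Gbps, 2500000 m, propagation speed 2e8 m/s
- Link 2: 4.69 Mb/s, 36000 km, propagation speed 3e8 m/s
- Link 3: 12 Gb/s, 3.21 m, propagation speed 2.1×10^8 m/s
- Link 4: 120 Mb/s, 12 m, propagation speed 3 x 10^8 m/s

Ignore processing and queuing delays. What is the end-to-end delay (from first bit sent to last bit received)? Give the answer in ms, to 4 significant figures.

L = 746 × 8 = 5968 bits.
Transmission delays (L/R per hop): 0.000542545, 1.27249, 0.000497333, 0.0497333 ms; sum = 1.32327 ms.
Propagation delays (d/s per hop): 12.5, 120, 1.52857e-05, 4e-05 ms; sum = 132.5 ms.
End-to-end = 133.8 ms.

133.8 ms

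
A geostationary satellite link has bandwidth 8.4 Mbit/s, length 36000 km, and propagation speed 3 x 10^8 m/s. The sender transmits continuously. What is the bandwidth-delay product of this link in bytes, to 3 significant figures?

Propagation delay = 36000000 / 300000000 = 0.12 s.
BDP = R × t_prop = 8400000 × 0.12 = 1008000 bits.
In bytes: 1008000/8 = 126000 bytes.

126000 bytes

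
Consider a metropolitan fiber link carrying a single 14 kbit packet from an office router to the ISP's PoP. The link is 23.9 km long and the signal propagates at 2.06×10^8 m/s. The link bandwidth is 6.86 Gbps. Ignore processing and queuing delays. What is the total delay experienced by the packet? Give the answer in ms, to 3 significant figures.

0.118 ms

L = 14000 bits.
Transmission delay = L/R = 14000 / 6860000000 = 0.00204082 ms.
Propagation delay = d/s = 23900 m / 206000000 m/s = 0.116019 ms.
Total = 0.118 ms.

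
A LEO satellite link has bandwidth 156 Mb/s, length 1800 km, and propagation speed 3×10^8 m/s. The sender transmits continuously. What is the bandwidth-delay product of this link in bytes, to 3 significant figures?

117000 bytes

Propagation delay = 1800000 / 300000000 = 0.006 s.
BDP = R × t_prop = 156000000 × 0.006 = 936000 bits.
In bytes: 936000/8 = 117000 bytes.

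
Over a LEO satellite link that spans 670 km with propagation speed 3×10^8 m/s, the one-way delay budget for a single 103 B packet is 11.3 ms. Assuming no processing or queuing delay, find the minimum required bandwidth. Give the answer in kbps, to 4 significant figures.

L = 824 bits.
Propagation delay = 670000 / 300000000 = 2.23333 ms.
Transmission budget = 11.3 − 2.23333 = 9.06667 ms.
R ≥ L / t_tx = 824 bits / 0.00906667 s = 90.88 kbps.

90.88 kbps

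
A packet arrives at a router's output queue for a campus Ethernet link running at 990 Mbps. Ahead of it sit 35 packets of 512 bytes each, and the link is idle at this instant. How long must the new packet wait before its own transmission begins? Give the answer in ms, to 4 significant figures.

0.1448 ms

Each queued packet: L/R = 4096/990000000 = 0.00413737 ms.
35 queued → 0.144808 ms.
Queuing delay = 0.1448 ms.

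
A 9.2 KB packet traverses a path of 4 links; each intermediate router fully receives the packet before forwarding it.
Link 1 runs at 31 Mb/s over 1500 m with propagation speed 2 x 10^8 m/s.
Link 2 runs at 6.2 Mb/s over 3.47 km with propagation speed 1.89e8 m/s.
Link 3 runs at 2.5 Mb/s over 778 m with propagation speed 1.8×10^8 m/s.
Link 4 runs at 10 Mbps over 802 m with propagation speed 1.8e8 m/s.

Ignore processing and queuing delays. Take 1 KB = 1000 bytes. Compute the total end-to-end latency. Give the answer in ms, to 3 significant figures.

L = 73600 bits.
Transmission delays (L/R per hop): 2.37419, 11.871, 29.44, 7.36 ms; sum = 51.0452 ms.
Propagation delays (d/s per hop): 0.0075, 0.0183598, 0.00432222, 0.00445556 ms; sum = 0.0346376 ms.
End-to-end = 51.1 ms.

51.1 ms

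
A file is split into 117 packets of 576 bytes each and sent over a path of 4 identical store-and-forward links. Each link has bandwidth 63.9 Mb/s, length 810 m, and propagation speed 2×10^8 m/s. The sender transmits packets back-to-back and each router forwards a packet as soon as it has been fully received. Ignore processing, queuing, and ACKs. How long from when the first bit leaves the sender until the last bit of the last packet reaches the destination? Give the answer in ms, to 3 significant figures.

8.67 ms

Per-hop transmission t_tx = L/R = 4608/63900000 = 0.0721127 ms.
Per-hop propagation t_prop = 810/200000000 = 0.00405 ms.
Pipeline fill: first packet needs 4·t_tx to clear all hops; remaining 116 packets each add one t_tx.
Total = (4+117-1)·t_tx + 4·t_prop = 120·0.0721127 + 4·0.00405 = 8.67 ms.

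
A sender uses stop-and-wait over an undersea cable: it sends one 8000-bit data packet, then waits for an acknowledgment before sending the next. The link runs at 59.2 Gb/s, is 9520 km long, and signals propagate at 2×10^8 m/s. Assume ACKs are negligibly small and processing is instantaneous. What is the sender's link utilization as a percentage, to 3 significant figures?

0.000142 %

t_tx = L/R = 8000/59200000000 = 1.35135e-07 s.
t_prop = 9520000/200000000 = 0.0476 s; RTT = 0.0952 s.
Cycle = t_tx + RTT = 0.0952001 s.
Utilization = t_tx / cycle = 1.35135e-07/0.0952001 = 0.000142 %.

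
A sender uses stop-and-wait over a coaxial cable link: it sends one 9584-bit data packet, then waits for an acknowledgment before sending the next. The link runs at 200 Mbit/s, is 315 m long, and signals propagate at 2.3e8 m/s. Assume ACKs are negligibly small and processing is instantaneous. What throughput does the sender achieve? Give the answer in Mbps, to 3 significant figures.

t_tx = L/R = 9584/200000000 = 4.792e-05 s.
t_prop = 315/2.3e+08 = 1.36957e-06 s; RTT = 2.73913e-06 s.
Cycle = t_tx + RTT = 5.06591e-05 s.
Throughput = L / cycle = 9584 / 5.06591e-05 = 189 Mbps.

189 Mbps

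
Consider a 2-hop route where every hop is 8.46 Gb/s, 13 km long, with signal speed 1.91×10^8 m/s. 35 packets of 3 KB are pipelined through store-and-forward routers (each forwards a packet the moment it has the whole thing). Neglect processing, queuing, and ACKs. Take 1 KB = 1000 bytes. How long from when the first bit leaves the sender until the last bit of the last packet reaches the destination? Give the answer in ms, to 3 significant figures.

0.238 ms

Per-hop transmission t_tx = L/R = 24000/8.46e+09 = 0.00283688 ms.
Per-hop propagation t_prop = 13000/191000000 = 0.0680628 ms.
Pipeline fill: first packet needs 2·t_tx to clear all hops; remaining 34 packets each add one t_tx.
Total = (2+35-1)·t_tx + 2·t_prop = 36·0.00283688 + 2·0.0680628 = 0.238 ms.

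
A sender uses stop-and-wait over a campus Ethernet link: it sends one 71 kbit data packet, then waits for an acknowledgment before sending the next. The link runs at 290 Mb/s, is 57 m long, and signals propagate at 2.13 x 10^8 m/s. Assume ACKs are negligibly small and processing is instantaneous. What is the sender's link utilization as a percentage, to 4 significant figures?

t_tx = L/R = 71000/290000000 = 0.000244828 s.
t_prop = 57/213000000 = 2.67606e-07 s; RTT = 5.35211e-07 s.
Cycle = t_tx + RTT = 0.000245363 s.
Utilization = t_tx / cycle = 0.000244828/0.000245363 = 99.78 %.

99.78 %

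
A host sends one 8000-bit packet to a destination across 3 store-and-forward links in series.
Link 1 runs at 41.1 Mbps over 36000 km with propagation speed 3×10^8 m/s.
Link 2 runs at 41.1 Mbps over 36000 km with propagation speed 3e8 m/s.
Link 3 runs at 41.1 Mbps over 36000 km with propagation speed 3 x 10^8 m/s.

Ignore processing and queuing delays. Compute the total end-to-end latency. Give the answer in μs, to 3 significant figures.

Transmission delay per hop = L/R = 8000/41100000 = 194.647 μs; 3 hops → 583.942 μs.
Propagation delays (d/s per hop): 120000, 120000, 120000 μs; sum = 360000 μs.
End-to-end = 361000 μs.

361000 μs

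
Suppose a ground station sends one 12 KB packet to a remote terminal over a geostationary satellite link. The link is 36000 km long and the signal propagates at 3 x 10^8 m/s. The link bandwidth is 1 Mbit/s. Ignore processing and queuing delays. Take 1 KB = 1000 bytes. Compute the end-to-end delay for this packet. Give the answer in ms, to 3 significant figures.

L = 96000 bits.
Transmission delay = L/R = 96000 / 1000000 = 96 ms.
Propagation delay = d/s = 36000000 m / 300000000 m/s = 120 ms.
Total = 216 ms.

216 ms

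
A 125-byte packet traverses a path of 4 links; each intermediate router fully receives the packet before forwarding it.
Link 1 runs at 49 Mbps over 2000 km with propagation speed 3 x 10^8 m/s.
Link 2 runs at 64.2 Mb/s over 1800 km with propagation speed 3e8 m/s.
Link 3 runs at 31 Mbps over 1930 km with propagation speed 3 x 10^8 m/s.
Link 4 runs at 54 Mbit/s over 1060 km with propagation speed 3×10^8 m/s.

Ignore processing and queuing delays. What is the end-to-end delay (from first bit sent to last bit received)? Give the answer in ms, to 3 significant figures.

22.7 ms

L = 125 × 8 = 1000 bits.
Transmission delays (L/R per hop): 0.0204082, 0.0155763, 0.0322581, 0.0185185 ms; sum = 0.0867611 ms.
Propagation delays (d/s per hop): 6.66667, 6, 6.43333, 3.53333 ms; sum = 22.6333 ms.
End-to-end = 22.7 ms.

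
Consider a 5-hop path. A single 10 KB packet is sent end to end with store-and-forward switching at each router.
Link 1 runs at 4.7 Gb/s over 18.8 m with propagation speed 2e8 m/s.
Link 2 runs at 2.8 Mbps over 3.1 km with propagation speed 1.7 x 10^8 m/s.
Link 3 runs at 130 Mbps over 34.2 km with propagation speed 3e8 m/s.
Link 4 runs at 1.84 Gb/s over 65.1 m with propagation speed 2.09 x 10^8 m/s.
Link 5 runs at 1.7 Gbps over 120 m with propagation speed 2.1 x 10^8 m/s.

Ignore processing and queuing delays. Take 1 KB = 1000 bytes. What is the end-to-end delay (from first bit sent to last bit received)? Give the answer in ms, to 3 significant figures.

29.4 ms

L = 80000 bits.
Transmission delays (L/R per hop): 0.0170213, 28.5714, 0.615385, 0.0434783, 0.0470588 ms; sum = 29.2944 ms.
Propagation delays (d/s per hop): 9.4e-05, 0.0182353, 0.114, 0.000311483, 0.000571429 ms; sum = 0.133212 ms.
End-to-end = 29.4 ms.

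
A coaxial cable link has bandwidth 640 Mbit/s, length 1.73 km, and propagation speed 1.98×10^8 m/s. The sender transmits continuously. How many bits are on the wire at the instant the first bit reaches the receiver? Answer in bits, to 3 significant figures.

5590 bits

Propagation delay = 1730 / 198000000 = 8.73737e-06 s.
BDP = R × t_prop = 640000000 × 8.73737e-06 = 5591.92 bits.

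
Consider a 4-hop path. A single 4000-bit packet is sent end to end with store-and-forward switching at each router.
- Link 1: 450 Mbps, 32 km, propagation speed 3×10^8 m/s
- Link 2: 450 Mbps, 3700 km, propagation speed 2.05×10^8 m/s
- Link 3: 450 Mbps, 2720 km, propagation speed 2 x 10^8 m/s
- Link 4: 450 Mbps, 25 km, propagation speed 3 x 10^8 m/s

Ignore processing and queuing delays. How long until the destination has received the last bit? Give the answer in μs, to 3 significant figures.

Transmission delay per hop = L/R = 4000/450000000 = 8.88889 μs; 4 hops → 35.5556 μs.
Propagation delays (d/s per hop): 106.667, 18048.8, 13600, 83.3333 μs; sum = 31838.8 μs.
End-to-end = 31900 μs.

31900 μs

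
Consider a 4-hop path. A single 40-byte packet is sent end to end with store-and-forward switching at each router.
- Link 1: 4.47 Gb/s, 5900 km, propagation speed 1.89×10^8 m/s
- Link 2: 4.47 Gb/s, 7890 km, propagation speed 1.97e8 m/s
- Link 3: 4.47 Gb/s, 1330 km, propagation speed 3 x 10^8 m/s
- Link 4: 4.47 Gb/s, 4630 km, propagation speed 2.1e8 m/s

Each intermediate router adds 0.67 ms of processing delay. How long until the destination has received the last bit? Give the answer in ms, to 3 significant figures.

L = 40 × 8 = 320 bits.
Transmission delay per hop = L/R = 320/4470000000 = 7.15884e-05 ms; 4 hops → 0.000286353 ms.
Propagation delays (d/s per hop): 31.2169, 40.0508, 4.43333, 22.0476 ms; sum = 97.7486 ms.
Processing at 3 router(s): 3 × 0.67 ms = 2.01 ms.
End-to-end = 99.8 ms.

99.8 ms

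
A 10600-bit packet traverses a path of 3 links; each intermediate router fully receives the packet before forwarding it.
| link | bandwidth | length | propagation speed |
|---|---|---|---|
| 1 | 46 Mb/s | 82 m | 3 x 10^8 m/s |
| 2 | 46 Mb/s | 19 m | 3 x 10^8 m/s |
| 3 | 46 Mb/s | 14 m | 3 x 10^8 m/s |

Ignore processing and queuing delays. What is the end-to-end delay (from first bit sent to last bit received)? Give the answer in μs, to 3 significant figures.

692 μs

Transmission delay per hop = L/R = 10600/46000000 = 230.435 μs; 3 hops → 691.304 μs.
Propagation delays (d/s per hop): 0.273333, 0.0633333, 0.0466667 μs; sum = 0.383333 μs.
End-to-end = 692 μs.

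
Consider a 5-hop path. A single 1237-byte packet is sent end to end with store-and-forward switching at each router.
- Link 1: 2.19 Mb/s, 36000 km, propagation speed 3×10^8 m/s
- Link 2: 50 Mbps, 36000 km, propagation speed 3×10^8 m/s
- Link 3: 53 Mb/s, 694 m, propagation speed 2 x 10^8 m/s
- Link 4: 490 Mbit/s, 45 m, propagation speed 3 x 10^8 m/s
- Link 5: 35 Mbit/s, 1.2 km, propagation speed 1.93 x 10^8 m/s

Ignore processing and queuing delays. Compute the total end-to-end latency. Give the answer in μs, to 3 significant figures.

L = 1237 × 8 = 9896 bits.
Transmission delays (L/R per hop): 4518.72, 197.92, 186.717, 20.1959, 282.743 μs; sum = 5206.3 μs.
Propagation delays (d/s per hop): 120000, 120000, 3.47, 0.15, 6.21762 μs; sum = 240010 μs.
End-to-end = 245000 μs.

245000 μs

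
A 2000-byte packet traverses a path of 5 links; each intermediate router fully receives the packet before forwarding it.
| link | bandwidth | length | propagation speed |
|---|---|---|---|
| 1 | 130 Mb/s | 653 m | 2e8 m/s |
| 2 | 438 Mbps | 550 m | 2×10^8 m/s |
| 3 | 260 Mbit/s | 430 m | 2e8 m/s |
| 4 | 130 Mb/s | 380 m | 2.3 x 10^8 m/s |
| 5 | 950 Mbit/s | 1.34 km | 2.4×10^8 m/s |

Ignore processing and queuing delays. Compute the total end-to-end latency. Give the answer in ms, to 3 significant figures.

0.376 ms

L = 2000 × 8 = 16000 bits.
Transmission delays (L/R per hop): 0.123077, 0.0365297, 0.0615385, 0.123077, 0.0168421 ms; sum = 0.361064 ms.
Propagation delays (d/s per hop): 0.003265, 0.00275, 0.00215, 0.00165217, 0.00558333 ms; sum = 0.0154005 ms.
End-to-end = 0.376 ms.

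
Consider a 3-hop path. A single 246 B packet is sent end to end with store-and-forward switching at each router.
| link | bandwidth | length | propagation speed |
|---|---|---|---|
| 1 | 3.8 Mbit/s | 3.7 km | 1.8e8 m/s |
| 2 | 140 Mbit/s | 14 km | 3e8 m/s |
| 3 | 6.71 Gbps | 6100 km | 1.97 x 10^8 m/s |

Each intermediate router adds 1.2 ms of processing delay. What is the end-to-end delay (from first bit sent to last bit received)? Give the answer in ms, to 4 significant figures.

L = 246 × 8 = 1968 bits.
Transmission delays (L/R per hop): 0.517895, 0.0140571, 0.000293294 ms; sum = 0.532245 ms.
Propagation delays (d/s per hop): 0.0205556, 0.0466667, 30.9645 ms; sum = 31.0317 ms.
Processing at 2 router(s): 2 × 1.2 ms = 2.4 ms.
End-to-end = 33.96 ms.

33.96 ms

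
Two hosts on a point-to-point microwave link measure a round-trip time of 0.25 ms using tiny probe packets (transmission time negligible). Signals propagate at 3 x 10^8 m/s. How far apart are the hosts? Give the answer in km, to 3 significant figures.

37.5 km

One-way propagation = RTT/2 = 0.125 ms.
d = s × t = 300000000 × 0.000125 = 37.5 km.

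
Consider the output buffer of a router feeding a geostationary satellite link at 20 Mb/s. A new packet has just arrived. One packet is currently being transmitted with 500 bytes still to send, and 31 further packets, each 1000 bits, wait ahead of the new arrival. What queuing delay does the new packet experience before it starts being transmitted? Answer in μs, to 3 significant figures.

Each queued packet: L/R = 1000/20000000 = 50 μs.
31 queued → 1550 μs.
Plus remaining 4000 bits of current packet: 200 μs.
Queuing delay = 1750 μs.

1750 μs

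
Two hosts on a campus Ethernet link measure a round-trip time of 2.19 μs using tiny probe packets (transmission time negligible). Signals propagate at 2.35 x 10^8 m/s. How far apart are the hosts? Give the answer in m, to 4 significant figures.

One-way propagation = RTT/2 = 1.095 μs.
d = s × t = 235000000 × 1.095e-06 = 257.3 m.

257.3 m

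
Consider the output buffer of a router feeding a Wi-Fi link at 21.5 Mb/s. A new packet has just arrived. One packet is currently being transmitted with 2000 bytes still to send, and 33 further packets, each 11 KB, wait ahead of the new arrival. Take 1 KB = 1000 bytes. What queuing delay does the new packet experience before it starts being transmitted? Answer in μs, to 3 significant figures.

Each queued packet: L/R = 88000/21500000 = 4093.02 μs.
33 queued → 135070 μs.
Plus remaining 16000 bits of current packet: 744.186 μs.
Queuing delay = 136000 μs.

136000 μs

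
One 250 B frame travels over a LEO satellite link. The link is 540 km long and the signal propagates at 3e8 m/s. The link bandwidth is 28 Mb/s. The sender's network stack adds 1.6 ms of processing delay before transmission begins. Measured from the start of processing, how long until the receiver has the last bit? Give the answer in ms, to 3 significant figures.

3.47 ms

L = 250 × 8 = 2000 bits.
Transmission delay = L/R = 2000 / 28000000 = 0.0714286 ms.
Propagation delay = d/s = 540000 m / 300000000 m/s = 1.8 ms.
Plus processing delay 1.6 ms = 1.6 ms.
Total = 3.47 ms.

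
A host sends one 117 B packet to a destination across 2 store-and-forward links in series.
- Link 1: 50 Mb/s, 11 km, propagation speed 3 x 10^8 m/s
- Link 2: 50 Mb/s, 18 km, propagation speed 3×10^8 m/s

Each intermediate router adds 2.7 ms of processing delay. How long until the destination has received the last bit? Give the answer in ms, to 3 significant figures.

2.83 ms

L = 117 × 8 = 936 bits.
Transmission delay per hop = L/R = 936/50000000 = 0.01872 ms; 2 hops → 0.03744 ms.
Propagation delays (d/s per hop): 0.0366667, 0.06 ms; sum = 0.0966667 ms.
Processing at 1 router(s): 1 × 2.7 ms = 2.7 ms.
End-to-end = 2.83 ms.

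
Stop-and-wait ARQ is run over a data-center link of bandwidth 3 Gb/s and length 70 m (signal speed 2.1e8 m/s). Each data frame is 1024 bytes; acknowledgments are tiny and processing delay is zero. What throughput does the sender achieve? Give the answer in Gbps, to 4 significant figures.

2.411 Gbps

t_tx = L/R = 8192/3000000000 = 2.73067e-06 s.
t_prop = 70/210000000 = 3.33333e-07 s; RTT = 6.66667e-07 s.
Cycle = t_tx + RTT = 3.39733e-06 s.
Throughput = L / cycle = 8192 / 3.39733e-06 = 2.411 Gbps.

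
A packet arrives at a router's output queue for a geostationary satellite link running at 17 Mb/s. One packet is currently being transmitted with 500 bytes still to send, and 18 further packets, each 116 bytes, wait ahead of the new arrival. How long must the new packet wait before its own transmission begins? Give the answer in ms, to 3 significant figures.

Each queued packet: L/R = 928/17000000 = 0.0545882 ms.
18 queued → 0.982588 ms.
Plus remaining 4000 bits of current packet: 0.235294 ms.
Queuing delay = 1.22 ms.

1.22 ms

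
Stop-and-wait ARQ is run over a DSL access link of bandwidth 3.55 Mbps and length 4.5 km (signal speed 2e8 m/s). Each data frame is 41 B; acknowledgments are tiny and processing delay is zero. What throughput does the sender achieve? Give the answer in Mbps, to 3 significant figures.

2.39 Mbps

t_tx = L/R = 328/3550000 = 9.23944e-05 s.
t_prop = 4500/200000000 = 2.25e-05 s; RTT = 4.5e-05 s.
Cycle = t_tx + RTT = 0.000137394 s.
Throughput = L / cycle = 328 / 0.000137394 = 2.39 Mbps.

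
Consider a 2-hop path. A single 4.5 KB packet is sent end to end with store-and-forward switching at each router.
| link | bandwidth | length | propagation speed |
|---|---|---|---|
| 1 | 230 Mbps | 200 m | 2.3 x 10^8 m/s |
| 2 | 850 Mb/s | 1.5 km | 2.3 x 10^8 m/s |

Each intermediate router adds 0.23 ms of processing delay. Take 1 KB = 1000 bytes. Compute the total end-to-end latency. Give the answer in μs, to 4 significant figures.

436.3 μs

L = 36000 bits.
Transmission delays (L/R per hop): 156.522, 42.3529 μs; sum = 198.875 μs.
Propagation delays (d/s per hop): 0.869565, 6.52174 μs; sum = 7.3913 μs.
Processing at 1 router(s): 1 × 0.23 ms = 230 μs.
End-to-end = 436.3 μs.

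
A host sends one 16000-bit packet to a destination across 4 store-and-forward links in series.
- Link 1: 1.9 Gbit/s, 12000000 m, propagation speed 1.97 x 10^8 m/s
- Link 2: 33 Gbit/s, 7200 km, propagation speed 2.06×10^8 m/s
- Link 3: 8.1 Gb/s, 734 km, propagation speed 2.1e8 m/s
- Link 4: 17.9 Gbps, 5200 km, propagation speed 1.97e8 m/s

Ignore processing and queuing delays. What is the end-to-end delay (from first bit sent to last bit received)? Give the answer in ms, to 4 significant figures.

Transmission delays (L/R per hop): 0.00842105, 0.000484848, 0.00197531, 0.000893855 ms; sum = 0.0117751 ms.
Propagation delays (d/s per hop): 60.9137, 34.9515, 3.49524, 26.3959 ms; sum = 125.756 ms.
End-to-end = 125.8 ms.

125.8 ms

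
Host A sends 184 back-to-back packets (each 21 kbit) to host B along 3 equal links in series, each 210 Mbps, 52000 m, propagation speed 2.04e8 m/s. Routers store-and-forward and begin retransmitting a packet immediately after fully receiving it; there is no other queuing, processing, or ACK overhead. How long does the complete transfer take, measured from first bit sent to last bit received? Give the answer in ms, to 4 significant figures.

Per-hop transmission t_tx = L/R = 21000/210000000 = 0.1 ms.
Per-hop propagation t_prop = 52000/204000000 = 0.254902 ms.
Pipeline fill: first packet needs 3·t_tx to clear all hops; remaining 183 packets each add one t_tx.
Total = (3+184-1)·t_tx + 3·t_prop = 186·0.1 + 3·0.254902 = 19.36 ms.

19.36 ms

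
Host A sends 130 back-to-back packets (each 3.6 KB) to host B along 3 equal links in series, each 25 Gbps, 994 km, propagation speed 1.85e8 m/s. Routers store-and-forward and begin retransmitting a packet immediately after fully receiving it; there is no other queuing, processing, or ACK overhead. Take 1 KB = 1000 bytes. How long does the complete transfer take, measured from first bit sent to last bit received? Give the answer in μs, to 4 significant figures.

Per-hop transmission t_tx = L/R = 28800/25000000000 = 1.152 μs.
Per-hop propagation t_prop = 994000/185000000 = 5372.97 μs.
Pipeline fill: first packet needs 3·t_tx to clear all hops; remaining 129 packets each add one t_tx.
Total = (3+130-1)·t_tx + 3·t_prop = 132·1.152 + 3·5372.97 = 16270 μs.

16270 μs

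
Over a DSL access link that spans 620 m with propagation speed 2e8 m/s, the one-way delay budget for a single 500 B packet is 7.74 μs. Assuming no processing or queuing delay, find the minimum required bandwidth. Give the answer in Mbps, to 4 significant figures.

862.1 Mbps

L = 4000 bits.
Propagation delay = 620 / 200000000 = 3.1 μs.
Transmission budget = 7.74 − 3.1 = 4.64 μs.
R ≥ L / t_tx = 4000 bits / 4.64e-06 s = 862.1 Mbps.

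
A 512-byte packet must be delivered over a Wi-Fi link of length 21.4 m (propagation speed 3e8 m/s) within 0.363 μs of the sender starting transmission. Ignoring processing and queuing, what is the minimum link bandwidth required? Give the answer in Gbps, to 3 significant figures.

L = 4096 bits.
Propagation delay = 21.4 / 300000000 = 0.0713333 μs.
Transmission budget = 0.363 − 0.0713333 = 0.291667 μs.
R ≥ L / t_tx = 4096 bits / 2.91667e-07 s = 14.0 Gbps.

14.0 Gbps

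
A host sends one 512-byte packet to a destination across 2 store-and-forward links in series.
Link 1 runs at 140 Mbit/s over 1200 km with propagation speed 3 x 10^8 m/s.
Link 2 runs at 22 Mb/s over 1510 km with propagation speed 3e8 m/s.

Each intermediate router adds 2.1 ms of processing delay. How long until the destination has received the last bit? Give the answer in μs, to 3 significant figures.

11300 μs

L = 512 × 8 = 4096 bits.
Transmission delays (L/R per hop): 29.2571, 186.182 μs; sum = 215.439 μs.
Propagation delays (d/s per hop): 4000, 5033.33 μs; sum = 9033.33 μs.
Processing at 1 router(s): 1 × 2.1 ms = 2100 μs.
End-to-end = 11300 μs.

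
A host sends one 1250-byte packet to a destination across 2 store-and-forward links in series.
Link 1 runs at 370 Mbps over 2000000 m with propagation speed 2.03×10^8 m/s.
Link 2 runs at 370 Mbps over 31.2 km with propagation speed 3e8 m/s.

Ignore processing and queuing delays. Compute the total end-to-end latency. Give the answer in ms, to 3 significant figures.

10.0 ms

L = 1250 × 8 = 10000 bits.
Transmission delay per hop = L/R = 10000/370000000 = 0.027027 ms; 2 hops → 0.0540541 ms.
Propagation delays (d/s per hop): 9.85222, 0.104 ms; sum = 9.95622 ms.
End-to-end = 10.0 ms.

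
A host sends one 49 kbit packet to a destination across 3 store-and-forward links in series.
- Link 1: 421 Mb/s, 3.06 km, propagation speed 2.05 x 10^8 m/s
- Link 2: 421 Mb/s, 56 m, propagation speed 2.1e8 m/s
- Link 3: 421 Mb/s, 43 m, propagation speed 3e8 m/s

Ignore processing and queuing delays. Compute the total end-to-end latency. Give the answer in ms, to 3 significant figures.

L = 49000 bits.
Transmission delay per hop = L/R = 49000/421000000 = 0.11639 ms; 3 hops → 0.349169 ms.
Propagation delays (d/s per hop): 0.0149268, 0.000266667, 0.000143333 ms; sum = 0.0153368 ms.
End-to-end = 0.365 ms.

0.365 ms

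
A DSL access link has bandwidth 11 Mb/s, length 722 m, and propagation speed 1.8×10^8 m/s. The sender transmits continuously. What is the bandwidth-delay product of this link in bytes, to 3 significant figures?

Propagation delay = 722 / 180000000 = 4.01111e-06 s.
BDP = R × t_prop = 11000000 × 4.01111e-06 = 44.1222 bits.
In bytes: 44.1222/8 = 5.52 bytes.

5.52 bytes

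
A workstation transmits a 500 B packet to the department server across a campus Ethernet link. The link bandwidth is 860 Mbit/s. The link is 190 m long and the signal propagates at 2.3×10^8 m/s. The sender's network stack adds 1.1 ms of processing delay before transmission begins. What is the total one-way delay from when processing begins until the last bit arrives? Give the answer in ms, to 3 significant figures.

1.11 ms

L = 500 × 8 = 4000 bits.
Transmission delay = L/R = 4000 / 860000000 = 0.00465116 ms.
Propagation delay = d/s = 190 m / 2.3e+08 m/s = 0.000826087 ms.
Plus processing delay 1.1 ms = 1.1 ms.
Total = 1.11 ms.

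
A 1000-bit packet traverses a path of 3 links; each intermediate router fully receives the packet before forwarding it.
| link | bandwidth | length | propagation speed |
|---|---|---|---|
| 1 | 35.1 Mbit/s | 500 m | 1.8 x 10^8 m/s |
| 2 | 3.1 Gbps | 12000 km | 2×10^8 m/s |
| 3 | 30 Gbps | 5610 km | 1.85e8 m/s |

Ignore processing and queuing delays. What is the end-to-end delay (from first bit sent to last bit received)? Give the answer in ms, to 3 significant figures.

Transmission delays (L/R per hop): 0.02849, 0.000322581, 3.33333e-05 ms; sum = 0.0288459 ms.
Propagation delays (d/s per hop): 0.00277778, 60, 30.3243 ms; sum = 90.3271 ms.
End-to-end = 90.4 ms.

90.4 ms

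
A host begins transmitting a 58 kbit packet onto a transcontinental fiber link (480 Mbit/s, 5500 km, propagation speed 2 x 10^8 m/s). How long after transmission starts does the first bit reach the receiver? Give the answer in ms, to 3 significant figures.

First bit experiences only propagation delay: d/s = 5500000/200000000 = 27.5 ms.

27.5 ms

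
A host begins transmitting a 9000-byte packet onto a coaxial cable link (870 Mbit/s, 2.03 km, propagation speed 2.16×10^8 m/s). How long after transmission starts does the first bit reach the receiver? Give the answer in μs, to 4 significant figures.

First bit experiences only propagation delay: d/s = 2030/216000000 = 9.398 μs.

9.398 μs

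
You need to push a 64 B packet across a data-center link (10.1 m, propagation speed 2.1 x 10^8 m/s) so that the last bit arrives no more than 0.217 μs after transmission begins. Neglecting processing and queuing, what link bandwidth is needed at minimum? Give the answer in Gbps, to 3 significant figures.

3.03 Gbps

L = 512 bits.
Propagation delay = 10.1 / 210000000 = 0.0480952 μs.
Transmission budget = 0.217 − 0.0480952 = 0.168905 μs.
R ≥ L / t_tx = 512 bits / 1.68905e-07 s = 3.03 Gbps.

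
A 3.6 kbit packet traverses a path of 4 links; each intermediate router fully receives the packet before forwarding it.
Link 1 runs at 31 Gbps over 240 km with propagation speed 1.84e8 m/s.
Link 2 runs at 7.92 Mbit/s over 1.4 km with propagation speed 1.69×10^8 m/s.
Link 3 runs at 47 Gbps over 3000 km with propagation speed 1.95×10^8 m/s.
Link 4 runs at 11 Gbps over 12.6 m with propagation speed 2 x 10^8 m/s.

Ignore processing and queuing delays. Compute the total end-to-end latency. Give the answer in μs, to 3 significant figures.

17200 μs

L = 3600 bits.
Transmission delays (L/R per hop): 0.116129, 454.545, 0.0765957, 0.327273 μs; sum = 455.065 μs.
Propagation delays (d/s per hop): 1304.35, 8.28402, 15384.6, 0.063 μs; sum = 16697.3 μs.
End-to-end = 17200 μs.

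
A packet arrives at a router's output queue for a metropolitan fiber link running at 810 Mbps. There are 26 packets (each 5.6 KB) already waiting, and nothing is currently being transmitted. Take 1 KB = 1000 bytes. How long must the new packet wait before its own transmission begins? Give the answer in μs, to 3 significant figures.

Each queued packet: L/R = 44800/810000000 = 55.3086 μs.
26 queued → 1438.02 μs.
Queuing delay = 1440 μs.

1440 μs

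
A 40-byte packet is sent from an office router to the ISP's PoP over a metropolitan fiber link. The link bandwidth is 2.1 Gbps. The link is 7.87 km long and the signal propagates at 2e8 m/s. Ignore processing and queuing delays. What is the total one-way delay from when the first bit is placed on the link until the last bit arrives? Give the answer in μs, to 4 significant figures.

39.50 μs

L = 40 × 8 = 320 bits.
Transmission delay = L/R = 320 / 2100000000 = 0.152381 μs.
Propagation delay = d/s = 7870 m / 200000000 m/s = 39.35 μs.
Total = 39.50 μs.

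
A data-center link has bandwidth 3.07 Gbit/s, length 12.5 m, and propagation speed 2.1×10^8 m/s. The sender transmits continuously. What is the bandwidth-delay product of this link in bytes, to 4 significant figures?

22.84 bytes

Propagation delay = 12.5 / 210000000 = 5.95238e-08 s.
BDP = R × t_prop = 3070000000 × 5.95238e-08 = 182.738 bits.
In bytes: 182.738/8 = 22.84 bytes.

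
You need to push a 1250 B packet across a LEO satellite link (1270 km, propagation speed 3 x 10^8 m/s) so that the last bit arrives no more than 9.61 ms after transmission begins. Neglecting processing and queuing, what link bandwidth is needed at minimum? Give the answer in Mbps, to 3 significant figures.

L = 10000 bits.
Propagation delay = 1270000 / 300000000 = 4.23333 ms.
Transmission budget = 9.61 − 4.23333 = 5.37667 ms.
R ≥ L / t_tx = 10000 bits / 0.00537667 s = 1.86 Mbps.

1.86 Mbps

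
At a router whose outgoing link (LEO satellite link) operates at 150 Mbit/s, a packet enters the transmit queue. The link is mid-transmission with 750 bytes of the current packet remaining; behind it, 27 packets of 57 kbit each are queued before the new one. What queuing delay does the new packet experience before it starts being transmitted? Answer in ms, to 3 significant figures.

10.3 ms

Each queued packet: L/R = 57000/150000000 = 0.38 ms.
27 queued → 10.26 ms.
Plus remaining 6000 bits of current packet: 0.04 ms.
Queuing delay = 10.3 ms.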